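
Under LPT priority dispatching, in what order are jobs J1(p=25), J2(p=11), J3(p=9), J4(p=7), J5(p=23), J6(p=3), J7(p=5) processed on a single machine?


LPT: sort by longest processing time first
  J1: p=25
  J5: p=23
  J2: p=11
  J3: p=9
  J4: p=7
  J7: p=5
  J6: p=3
Order: J1 → J5 → J2 → J3 → J4 → J7 → J6


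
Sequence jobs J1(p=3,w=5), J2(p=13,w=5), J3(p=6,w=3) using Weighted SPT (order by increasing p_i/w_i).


WSPT (Smith's rule): sort by p/w ascending
  J1: p/w = 3/5 = 0.600
  J3: p/w = 6/3 = 2.000
  J2: p/w = 13/5 = 2.600
Order: J1 → J3 → J2


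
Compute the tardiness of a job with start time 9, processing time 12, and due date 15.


Completion = start + processing = 9 + 12 = 21
Tardiness = max(0, C - d) = max(0, 21 - 15)
= max(0, 6)
= 6


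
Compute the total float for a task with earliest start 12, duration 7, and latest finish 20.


EF = ES + duration = 12 + 7 = 19
LS = LF - duration = 20 - 7 = 13
Total Float = LF - EF = 20 - 19
(or LS - ES = 13 - 12)
= 1


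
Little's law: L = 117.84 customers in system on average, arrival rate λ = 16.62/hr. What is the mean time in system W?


Little's law: L = λW → W = L / λ
= 117.84 / 16.62
= 7.09 hours


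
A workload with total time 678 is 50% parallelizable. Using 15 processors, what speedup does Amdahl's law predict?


Amdahl's law: T_p = T × ((1-p) + p/N)
= 678 × ((1-0.5) + 0.5/15)
= 678 × (0.50 + 0.0333)
= 678 × 0.5333
= 361.60
Speedup = 678/361.60
= 1.87×


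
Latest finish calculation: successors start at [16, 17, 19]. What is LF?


LF = min of all successor start times
Successors start at: [16, 17, 19]
LF = min(16, 17, 19)
= 16


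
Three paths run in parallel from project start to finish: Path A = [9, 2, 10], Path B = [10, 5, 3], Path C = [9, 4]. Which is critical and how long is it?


Path A: 9 + 2 + 10 = 21
Path B: 10 + 5 + 3 = 18
Path C: 9 + 4 = 13
Critical path = longest = max(21, 18, 13)
= 21 (Path A)


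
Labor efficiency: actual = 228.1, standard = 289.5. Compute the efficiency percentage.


Efficiency = (actual / standard) × 100
= (228.1 / 289.5) × 100
= 78.8%


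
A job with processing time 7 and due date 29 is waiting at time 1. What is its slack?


Slack = due - current_time - processing
= 29 - 1 - 7
= 21


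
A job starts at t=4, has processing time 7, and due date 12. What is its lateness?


Completion = 4 + 7 = 11
Lateness = C - d = 11 - 12
= -1


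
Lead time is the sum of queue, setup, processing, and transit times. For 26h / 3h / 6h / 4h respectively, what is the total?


Lead time = queue + setup + processing + transit
= 26 + 3 + 6 + 4
= 39 hours


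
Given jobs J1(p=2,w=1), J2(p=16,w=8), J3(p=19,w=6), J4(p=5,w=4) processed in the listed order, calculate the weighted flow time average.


Completion times:
  J1: C=2, w×C=1×2=2
  J2: C=18, w×C=8×18=144
  J3: C=37, w×C=6×37=222
  J4: C=42, w×C=4×42=168
Sum w×C = 536
Sum w = 19
Weighted avg = 536/19
= 28.21


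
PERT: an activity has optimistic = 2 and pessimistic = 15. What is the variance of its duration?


σ² = ((p - o) / 6)² = (p - o)² / 36
= (15 - 2)² / 36
= 13² / 36
= 169 / 36
= 4.6944


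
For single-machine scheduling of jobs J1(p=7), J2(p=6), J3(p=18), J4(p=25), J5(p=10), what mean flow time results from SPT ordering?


SPT order: J2 → J1 → J5 → J3 → J4
Completion times:
  J2: C=6
  J1: C=13
  J5: C=23
  J3: C=41
  J4: C=66
Sum = 149, n = 5
Mean flow = 149/5
= 29.80


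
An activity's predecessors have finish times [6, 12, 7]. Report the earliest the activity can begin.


ES = max of all predecessor completion times
Predecessors: [6, 12, 7]
ES = max(6, 12, 7)
= 12


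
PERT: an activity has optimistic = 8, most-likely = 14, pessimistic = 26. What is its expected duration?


te = (o + 4m + p) / 6
= (8 + 4×14 + 26) / 6
= (8 + 56 + 26) / 6
= 90 / 6
= 15.00


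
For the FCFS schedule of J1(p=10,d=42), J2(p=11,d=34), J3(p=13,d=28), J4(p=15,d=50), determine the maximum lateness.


Lateness per job (L = C - d):
  J1: C=10, d=42, L=-32
  J2: C=21, d=34, L=-13
  J3: C=34, d=28, L=6
  J4: C=49, d=50, L=-1
Lmax = max(-32, -13, 6, -1)
= 6


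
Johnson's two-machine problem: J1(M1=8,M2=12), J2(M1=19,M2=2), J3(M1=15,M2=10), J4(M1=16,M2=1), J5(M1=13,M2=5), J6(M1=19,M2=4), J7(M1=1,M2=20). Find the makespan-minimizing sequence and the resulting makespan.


Johnson's rule:
Group 1 (M1≤M2, sort by M1): ['J7', 'J1']
Group 2 (M1>M2, sort desc M2): ['J3', 'J5', 'J6', 'J2', 'J4']
Sequence: J7 → J1 → J3 → J5 → J6 → J2 → J4
Makespan calculation:
  J7: M1 done=1, M2 done=21
  J1: M1 done=9, M2 done=33
  J3: M1 done=24, M2 done=43
  J5: M1 done=37, M2 done=48
  J6: M1 done=56, M2 done=60
  J2: M1 done=75, M2 done=77
  J4: M1 done=91, M2 done=92
= Sequence: J7 → J1 → J3 → J5 → J6 → J2 → J4, Makespan: 92


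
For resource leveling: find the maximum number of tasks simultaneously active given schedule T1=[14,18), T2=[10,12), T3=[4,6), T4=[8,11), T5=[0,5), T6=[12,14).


Check each time point for overlaps:
  t=4: 2 tasks active (T3, T5)
Max concurrent = 2


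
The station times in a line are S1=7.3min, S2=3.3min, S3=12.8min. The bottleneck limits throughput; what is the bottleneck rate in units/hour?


Bottleneck = longest station time
Station times: [7.3, 3.3, 12.8]
Max = 12.8 min
Rate = 60 / 12.8
= 4.69 units/hour (bottleneck: 12.8min)


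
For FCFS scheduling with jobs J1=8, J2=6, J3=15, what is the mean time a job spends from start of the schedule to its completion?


Completion times:
  J1: completes at 8
  J2: completes at 14
  J3: completes at 29
Sum = 51
Average = 51/3
= 17.00


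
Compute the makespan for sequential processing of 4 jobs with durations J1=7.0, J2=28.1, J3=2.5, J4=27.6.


Sequential makespan: sum all processing times
= 7.0 + 28.1 + 2.5 + 27.6
= 65.2 time units


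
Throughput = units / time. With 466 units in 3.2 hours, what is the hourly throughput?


Throughput = units / time
= 466 / 3.2
= 145.6 units/hour


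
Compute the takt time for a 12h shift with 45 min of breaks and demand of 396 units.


Available = 12×60 - 45 = 675 min
Takt time = 675 / 396
= 1.70 min/unit


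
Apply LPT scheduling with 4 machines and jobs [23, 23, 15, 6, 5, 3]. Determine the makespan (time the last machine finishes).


Jobs (LPT sorted): [23, 23, 15, 6, 5, 3]
Machines: 4
  J=23 → Machine 1 (load: 0+23=23)
  J=23 → Machine 2 (load: 0+23=23)
  J=15 → Machine 3 (load: 0+15=15)
  J=6 → Machine 4 (load: 0+6=6)
  J=5 → Machine 4 (load: 6+5=11)
  J=3 → Machine 4 (load: 11+3=14)
Machine loads: [23, 23, 15, 14]
Makespan = max = 23 time units


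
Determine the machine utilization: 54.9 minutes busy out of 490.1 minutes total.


Utilization = busy / total × 100
= 54.9 / 490.1 × 100
= 11.2%


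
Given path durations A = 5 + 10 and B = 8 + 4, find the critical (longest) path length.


Path A: 5 + 10 = 15
Path B: 8 + 4 = 12
Critical path = longest = max(15, 12)
= 15 (Path A)


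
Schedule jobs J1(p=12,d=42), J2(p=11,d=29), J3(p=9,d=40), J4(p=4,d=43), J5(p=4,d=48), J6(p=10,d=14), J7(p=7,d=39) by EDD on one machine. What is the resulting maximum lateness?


EDD order: J6 → J2 → J7 → J3 → J1 → J4 → J5
Completion and lateness:
  J6: C=10, d=14, L=10-14=-4
  J2: C=21, d=29, L=21-29=-8
  J7: C=28, d=39, L=28-39=-11
  J3: C=37, d=40, L=37-40=-3
  J1: C=49, d=42, L=49-42=7
  J4: C=53, d=43, L=53-43=10
  J5: C=57, d=48, L=57-48=9
Lmax = max(-4, -8, -11, -3, 7, 10, 9)
= 10


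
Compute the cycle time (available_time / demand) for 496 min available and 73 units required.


Cycle time = available time / demand
= 496 / 73
= 6.79 min/unit


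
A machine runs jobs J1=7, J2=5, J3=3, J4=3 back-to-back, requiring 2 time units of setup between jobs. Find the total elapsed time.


Makespan = Σ processing + (n-1) × setup
= (7 + 5 + 3 + 3) + (4-1)×2
= 18 + 6
= 24 time units


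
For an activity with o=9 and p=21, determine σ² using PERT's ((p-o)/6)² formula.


σ² = ((p - o) / 6)² = (p - o)² / 36
= (21 - 9)² / 36
= 12² / 36
= 144 / 36
= 4.0000


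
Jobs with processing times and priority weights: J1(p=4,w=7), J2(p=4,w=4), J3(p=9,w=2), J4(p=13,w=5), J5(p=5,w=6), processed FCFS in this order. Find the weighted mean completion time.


Completion times:
  J1: C=4, w×C=7×4=28
  J2: C=8, w×C=4×8=32
  J3: C=17, w×C=2×17=34
  J4: C=30, w×C=5×30=150
  J5: C=35, w×C=6×35=210
Sum w×C = 454
Sum w = 24
Weighted avg = 454/24
= 18.92


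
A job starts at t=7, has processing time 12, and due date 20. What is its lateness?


Completion = 7 + 12 = 19
Lateness = C - d = 19 - 20
= -1


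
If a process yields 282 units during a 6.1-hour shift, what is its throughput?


Throughput = units / time
= 282 / 6.1
= 46.2 units/hour


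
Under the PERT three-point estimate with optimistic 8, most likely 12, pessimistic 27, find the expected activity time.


te = (o + 4m + p) / 6
= (8 + 4×12 + 27) / 6
= (8 + 48 + 27) / 6
= 83 / 6
= 13.83


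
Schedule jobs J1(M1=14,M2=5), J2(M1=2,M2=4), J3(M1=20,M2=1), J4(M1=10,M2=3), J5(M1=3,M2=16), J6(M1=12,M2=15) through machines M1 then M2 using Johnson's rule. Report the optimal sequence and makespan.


Johnson's rule:
Group 1 (M1≤M2, sort by M1): ['J2', 'J5', 'J6']
Group 2 (M1>M2, sort desc M2): ['J1', 'J4', 'J3']
Sequence: J2 → J5 → J6 → J1 → J4 → J3
Makespan calculation:
  J2: M1 done=2, M2 done=6
  J5: M1 done=5, M2 done=22
  J6: M1 done=17, M2 done=37
  J1: M1 done=31, M2 done=42
  J4: M1 done=41, M2 done=45
  J3: M1 done=61, M2 done=62
= Sequence: J2 → J5 → J6 → J1 → J4 → J3, Makespan: 62


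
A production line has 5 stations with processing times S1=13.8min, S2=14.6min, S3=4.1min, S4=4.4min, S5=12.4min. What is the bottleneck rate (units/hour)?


Bottleneck = longest station time
Station times: [13.8, 14.6, 4.1, 4.4, 12.4]
Max = 14.6 min
Rate = 60 / 14.6
= 4.11 units/hour (bottleneck: 14.6min)


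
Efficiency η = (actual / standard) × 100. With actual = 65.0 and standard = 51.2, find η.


Efficiency = (actual / standard) × 100
= (65.0 / 51.2) × 100
= 127.0%


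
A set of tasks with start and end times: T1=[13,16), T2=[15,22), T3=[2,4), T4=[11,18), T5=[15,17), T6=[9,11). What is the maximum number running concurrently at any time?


Check each time point for overlaps:
  t=15: 4 tasks active (T1, T2, T4, T5)
Max concurrent = 4


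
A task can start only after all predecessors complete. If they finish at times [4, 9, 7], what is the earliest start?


ES = max of all predecessor completion times
Predecessors: [4, 9, 7]
ES = max(4, 9, 7)
= 9


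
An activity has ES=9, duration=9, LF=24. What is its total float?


EF = ES + duration = 9 + 9 = 18
LS = LF - duration = 24 - 9 = 15
Total Float = LF - EF = 24 - 18
(or LS - ES = 15 - 9)
= 6


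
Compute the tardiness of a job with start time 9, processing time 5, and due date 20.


Completion = start + processing = 9 + 5 = 14
Tardiness = max(0, C - d) = max(0, 14 - 20)
= max(0, -6)
= 0


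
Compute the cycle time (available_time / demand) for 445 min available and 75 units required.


Cycle time = available time / demand
= 445 / 75
= 5.93 min/unit


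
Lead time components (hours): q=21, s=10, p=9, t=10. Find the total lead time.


Lead time = queue + setup + processing + transit
= 21 + 10 + 9 + 10
= 50 hours


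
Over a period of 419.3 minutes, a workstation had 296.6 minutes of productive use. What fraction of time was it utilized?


Utilization = busy / total × 100
= 296.6 / 419.3 × 100
= 70.7%


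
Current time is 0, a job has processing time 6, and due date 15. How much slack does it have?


Slack = due - current_time - processing
= 15 - 0 - 6
= 9


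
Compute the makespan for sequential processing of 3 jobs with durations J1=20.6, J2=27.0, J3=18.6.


Sequential makespan: sum all processing times
= 20.6 + 27.0 + 18.6
= 66.2 time units


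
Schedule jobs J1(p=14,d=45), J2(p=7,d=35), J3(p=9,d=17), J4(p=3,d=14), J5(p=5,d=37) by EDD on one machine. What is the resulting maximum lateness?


EDD order: J4 → J3 → J2 → J5 → J1
Completion and lateness:
  J4: C=3, d=14, L=3-14=-11
  J3: C=12, d=17, L=12-17=-5
  J2: C=19, d=35, L=19-35=-16
  J5: C=24, d=37, L=24-37=-13
  J1: C=38, d=45, L=38-45=-7
Lmax = max(-11, -5, -16, -13, -7)
= -5


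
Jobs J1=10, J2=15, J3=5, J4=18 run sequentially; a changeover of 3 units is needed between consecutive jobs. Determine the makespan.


Makespan = Σ processing + (n-1) × setup
= (10 + 15 + 5 + 18) + (4-1)×3
= 48 + 9
= 57 time units


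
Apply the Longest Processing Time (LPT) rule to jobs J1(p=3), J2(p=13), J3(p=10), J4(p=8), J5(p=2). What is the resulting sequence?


LPT: sort by longest processing time first
  J2: p=13
  J3: p=10
  J4: p=8
  J1: p=3
  J5: p=2
Order: J2 → J3 → J4 → J1 → J5


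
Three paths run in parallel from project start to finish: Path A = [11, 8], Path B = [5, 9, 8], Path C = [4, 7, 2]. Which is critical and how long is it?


Path A: 11 + 8 = 19
Path B: 5 + 9 + 8 = 22
Path C: 4 + 7 + 2 = 13
Critical path = longest = max(19, 22, 13)
= 22 (Path B)


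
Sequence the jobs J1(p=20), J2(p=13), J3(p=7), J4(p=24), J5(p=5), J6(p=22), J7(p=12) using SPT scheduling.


SPT: sort by shortest processing time
  J5: p=5
  J3: p=7
  J7: p=12
  J2: p=13
  J1: p=20
  J6: p=22
  J4: p=24
Order: J5 → J3 → J7 → J2 → J1 → J6 → J4


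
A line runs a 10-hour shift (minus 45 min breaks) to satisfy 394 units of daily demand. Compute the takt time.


Available = 10×60 - 45 = 555 min
Takt time = 555 / 394
= 1.41 min/unit


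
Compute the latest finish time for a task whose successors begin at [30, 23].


LF = min of all successor start times
Successors start at: [30, 23]
LF = min(30, 23)
= 23


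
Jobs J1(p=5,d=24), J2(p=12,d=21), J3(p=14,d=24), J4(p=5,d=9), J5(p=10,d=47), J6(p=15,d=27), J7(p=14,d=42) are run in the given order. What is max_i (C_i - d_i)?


Lateness per job (L = C - d):
  J1: C=5, d=24, L=-19
  J2: C=17, d=21, L=-4
  J3: C=31, d=24, L=7
  J4: C=36, d=9, L=27
  J5: C=46, d=47, L=-1
  J6: C=61, d=27, L=34
  J7: C=75, d=42, L=33
Lmax = max(-19, -4, 7, 27, -1, 34, 33)
= 34


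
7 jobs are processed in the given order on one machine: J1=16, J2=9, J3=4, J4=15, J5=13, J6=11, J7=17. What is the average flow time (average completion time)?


Completion times:
  J1: completes at 16
  J2: completes at 25
  J3: completes at 29
  J4: completes at 44
  J5: completes at 57
  J6: completes at 68
  J7: completes at 85
Sum = 324
Average = 324/7
= 46.29


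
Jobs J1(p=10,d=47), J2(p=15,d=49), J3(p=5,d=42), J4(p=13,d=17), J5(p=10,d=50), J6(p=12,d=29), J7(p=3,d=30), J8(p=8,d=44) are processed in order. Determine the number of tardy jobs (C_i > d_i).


Completion vs due date:
  J1: C=10, d=47 → on time
  J2: C=25, d=49 → on time
  J3: C=30, d=42 → on time
  J4: C=43, d=17 → TARDY
  J5: C=53, d=50 → TARDY
  J6: C=65, d=29 → TARDY
  J7: C=68, d=30 → TARDY
  J8: C=76, d=44 → TARDY
Tardy jobs: J4, J5, J6, J7, J8
Count = 5


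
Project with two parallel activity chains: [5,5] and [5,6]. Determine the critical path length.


Path A: 5 + 5 = 10
Path B: 5 + 6 = 11
Critical path = longest = max(10, 11)
= 11 (Path B)


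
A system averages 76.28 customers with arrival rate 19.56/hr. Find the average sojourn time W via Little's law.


Little's law: L = λW → W = L / λ
= 76.28 / 19.56
= 3.90 hours


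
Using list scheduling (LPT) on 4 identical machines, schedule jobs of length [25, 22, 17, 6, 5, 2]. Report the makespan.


Jobs (LPT sorted): [25, 22, 17, 6, 5, 2]
Machines: 4
  J=25 → Machine 1 (load: 0+25=25)
  J=22 → Machine 2 (load: 0+22=22)
  J=17 → Machine 3 (load: 0+17=17)
  J=6 → Machine 4 (load: 0+6=6)
  J=5 → Machine 4 (load: 6+5=11)
  J=2 → Machine 4 (load: 11+2=13)
Machine loads: [25, 22, 17, 13]
Makespan = max = 25 time units


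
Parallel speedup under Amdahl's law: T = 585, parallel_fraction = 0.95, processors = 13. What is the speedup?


Amdahl's law: T_p = T × ((1-p) + p/N)
= 585 × ((1-0.95) + 0.95/13)
= 585 × (0.05 + 0.0731)
= 585 × 0.1231
= 72.00
Speedup = 585/72.00
= 8.12×


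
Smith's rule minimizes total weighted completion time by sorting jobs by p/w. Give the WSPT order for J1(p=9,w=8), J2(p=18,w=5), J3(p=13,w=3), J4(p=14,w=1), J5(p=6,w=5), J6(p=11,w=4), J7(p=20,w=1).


WSPT (Smith's rule): sort by p/w ascending
  J1: p/w = 9/8 = 1.125
  J5: p/w = 6/5 = 1.200
  J6: p/w = 11/4 = 2.750
  J2: p/w = 18/5 = 3.600
  J3: p/w = 13/3 = 4.333
  J4: p/w = 14/1 = 14.000
  J7: p/w = 20/1 = 20.000
Order: J1 → J5 → J6 → J2 → J3 → J4 → J7


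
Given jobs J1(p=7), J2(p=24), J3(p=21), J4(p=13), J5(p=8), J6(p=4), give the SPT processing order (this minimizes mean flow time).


SPT: sort by shortest processing time
  J6: p=4
  J1: p=7
  J5: p=8
  J4: p=13
  J3: p=21
  J2: p=24
Order: J6 → J1 → J5 → J4 → J3 → J2


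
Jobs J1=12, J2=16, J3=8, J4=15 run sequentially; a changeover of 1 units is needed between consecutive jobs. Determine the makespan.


Makespan = Σ processing + (n-1) × setup
= (12 + 16 + 8 + 15) + (4-1)×1
= 51 + 3
= 54 time units


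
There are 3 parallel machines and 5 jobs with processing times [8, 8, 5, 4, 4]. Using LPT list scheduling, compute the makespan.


Jobs (LPT sorted): [8, 8, 5, 4, 4]
Machines: 3
  J=8 → Machine 1 (load: 0+8=8)
  J=8 → Machine 2 (load: 0+8=8)
  J=5 → Machine 3 (load: 0+5=5)
  J=4 → Machine 3 (load: 5+4=9)
  J=4 → Machine 1 (load: 8+4=12)
Machine loads: [12, 8, 9]
Makespan = max = 12 time units


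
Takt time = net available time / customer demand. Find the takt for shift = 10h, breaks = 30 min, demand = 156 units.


Available = 10×60 - 30 = 570 min
Takt time = 570 / 156
= 3.65 min/unit


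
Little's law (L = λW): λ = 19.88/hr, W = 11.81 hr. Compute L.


Little's law: L = λ × W
= 19.88 × 11.81
= 234.78


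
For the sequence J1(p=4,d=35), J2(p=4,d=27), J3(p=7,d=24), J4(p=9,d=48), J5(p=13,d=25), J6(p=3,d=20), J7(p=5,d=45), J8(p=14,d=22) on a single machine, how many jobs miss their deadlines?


Completion vs due date:
  J1: C=4, d=35 → on time
  J2: C=8, d=27 → on time
  J3: C=15, d=24 → on time
  J4: C=24, d=48 → on time
  J5: C=37, d=25 → TARDY
  J6: C=40, d=20 → TARDY
  J7: C=45, d=45 → on time
  J8: C=59, d=22 → TARDY
Tardy jobs: J5, J6, J8
Count = 3


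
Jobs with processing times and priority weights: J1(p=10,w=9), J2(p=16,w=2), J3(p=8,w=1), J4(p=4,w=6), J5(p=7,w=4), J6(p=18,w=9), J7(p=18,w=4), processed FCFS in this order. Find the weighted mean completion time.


Completion times:
  J1: C=10, w×C=9×10=90
  J2: C=26, w×C=2×26=52
  J3: C=34, w×C=1×34=34
  J4: C=38, w×C=6×38=228
  J5: C=45, w×C=4×45=180
  J6: C=63, w×C=9×63=567
  J7: C=81, w×C=4×81=324
Sum w×C = 1475
Sum w = 35
Weighted avg = 1475/35
= 42.14


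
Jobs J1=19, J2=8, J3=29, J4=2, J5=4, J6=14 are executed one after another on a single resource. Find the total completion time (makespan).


Sequential makespan: sum all processing times
= 19 + 8 + 29 + 2 + 4 + 14
= 76 time units


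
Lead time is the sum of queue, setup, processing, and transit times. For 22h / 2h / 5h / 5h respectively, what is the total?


Lead time = queue + setup + processing + transit
= 22 + 2 + 5 + 5
= 34 hours


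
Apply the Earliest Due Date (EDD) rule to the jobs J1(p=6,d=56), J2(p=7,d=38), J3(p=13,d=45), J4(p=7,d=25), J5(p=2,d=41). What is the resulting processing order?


EDD: sort by earliest due date
  J4: d=25, p=7
  J2: d=38, p=7
  J5: d=41, p=2
  J3: d=45, p=13
  J1: d=56, p=6
Order: J4 → J2 → J5 → J3 → J1


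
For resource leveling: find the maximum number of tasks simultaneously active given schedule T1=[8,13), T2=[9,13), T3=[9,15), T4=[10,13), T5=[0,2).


Check each time point for overlaps:
  t=10: 4 tasks active (T1, T2, T3, T4)
Max concurrent = 4


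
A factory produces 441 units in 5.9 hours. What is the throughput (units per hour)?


Throughput = units / time
= 441 / 5.9
= 74.7 units/hour


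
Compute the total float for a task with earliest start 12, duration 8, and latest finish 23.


EF = ES + duration = 12 + 8 = 20
LS = LF - duration = 23 - 8 = 15
Total Float = LF - EF = 23 - 20
(or LS - ES = 15 - 12)
= 3


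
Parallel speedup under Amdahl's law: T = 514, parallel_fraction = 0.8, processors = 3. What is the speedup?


Amdahl's law: T_p = T × ((1-p) + p/N)
= 514 × ((1-0.8) + 0.8/3)
= 514 × (0.20 + 0.2667)
= 514 × 0.4667
= 239.87
Speedup = 514/239.87
= 2.14×


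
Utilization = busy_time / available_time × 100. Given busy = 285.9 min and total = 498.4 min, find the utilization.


Utilization = busy / total × 100
= 285.9 / 498.4 × 100
= 57.4%


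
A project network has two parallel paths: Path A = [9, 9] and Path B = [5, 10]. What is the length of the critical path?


Path A: 9 + 9 = 18
Path B: 5 + 10 = 15
Critical path = longest = max(18, 15)
= 18 (Path A)


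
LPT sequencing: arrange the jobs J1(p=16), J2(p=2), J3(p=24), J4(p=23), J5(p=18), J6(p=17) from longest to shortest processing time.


LPT: sort by longest processing time first
  J3: p=24
  J4: p=23
  J5: p=18
  J6: p=17
  J1: p=16
  J2: p=2
Order: J3 → J4 → J5 → J6 → J1 → J2


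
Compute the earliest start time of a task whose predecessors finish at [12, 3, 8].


ES = max of all predecessor completion times
Predecessors: [12, 3, 8]
ES = max(12, 3, 8)
= 12


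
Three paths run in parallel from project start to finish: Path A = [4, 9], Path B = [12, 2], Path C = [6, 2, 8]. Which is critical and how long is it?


Path A: 4 + 9 = 13
Path B: 12 + 2 = 14
Path C: 6 + 2 + 8 = 16
Critical path = longest = max(13, 14, 16)
= 16 (Path C)


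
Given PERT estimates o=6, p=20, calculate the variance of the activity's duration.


σ² = ((p - o) / 6)² = (p - o)² / 36
= (20 - 6)² / 36
= 14² / 36
= 196 / 36
= 5.4444


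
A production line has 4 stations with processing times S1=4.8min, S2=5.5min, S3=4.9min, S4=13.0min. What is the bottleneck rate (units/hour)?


Bottleneck = longest station time
Station times: [4.8, 5.5, 4.9, 13.0]
Max = 13.0 min
Rate = 60 / 13.0
= 4.62 units/hour (bottleneck: 13.0min)


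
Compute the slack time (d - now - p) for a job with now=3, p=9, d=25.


Slack = due - current_time - processing
= 25 - 3 - 9
= 13


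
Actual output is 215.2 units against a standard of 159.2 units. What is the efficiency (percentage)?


Efficiency = (actual / standard) × 100
= (215.2 / 159.2) × 100
= 135.2%


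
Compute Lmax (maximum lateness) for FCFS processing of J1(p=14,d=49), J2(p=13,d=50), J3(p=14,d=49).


Lateness per job (L = C - d):
  J1: C=14, d=49, L=-35
  J2: C=27, d=50, L=-23
  J3: C=41, d=49, L=-8
Lmax = max(-35, -23, -8)
= -8


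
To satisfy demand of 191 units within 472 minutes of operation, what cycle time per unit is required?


Cycle time = available time / demand
= 472 / 191
= 2.47 min/unit


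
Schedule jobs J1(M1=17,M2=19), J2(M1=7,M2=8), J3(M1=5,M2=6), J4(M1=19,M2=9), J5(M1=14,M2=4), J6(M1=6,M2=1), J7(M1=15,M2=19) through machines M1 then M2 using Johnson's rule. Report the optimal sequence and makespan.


Johnson's rule:
Group 1 (M1≤M2, sort by M1): ['J3', 'J2', 'J7', 'J1']
Group 2 (M1>M2, sort desc M2): ['J4', 'J5', 'J6']
Sequence: J3 → J2 → J7 → J1 → J4 → J5 → J6
Makespan calculation:
  J3: M1 done=5, M2 done=11
  J2: M1 done=12, M2 done=20
  J7: M1 done=27, M2 done=46
  J1: M1 done=44, M2 done=65
  J4: M1 done=63, M2 done=74
  J5: M1 done=77, M2 done=81
  J6: M1 done=83, M2 done=84
= Sequence: J3 → J2 → J7 → J1 → J4 → J5 → J6, Makespan: 84


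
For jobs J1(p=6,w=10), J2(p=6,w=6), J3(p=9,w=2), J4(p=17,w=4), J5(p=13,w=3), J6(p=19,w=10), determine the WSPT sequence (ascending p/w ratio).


WSPT (Smith's rule): sort by p/w ascending
  J1: p/w = 6/10 = 0.600
  J2: p/w = 6/6 = 1.000
  J6: p/w = 19/10 = 1.900
  J4: p/w = 17/4 = 4.250
  J5: p/w = 13/3 = 4.333
  J3: p/w = 9/2 = 4.500
Order: J1 → J2 → J6 → J4 → J5 → J3


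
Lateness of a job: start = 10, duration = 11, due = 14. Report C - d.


Completion = 10 + 11 = 21
Lateness = C - d = 21 - 14
= 7


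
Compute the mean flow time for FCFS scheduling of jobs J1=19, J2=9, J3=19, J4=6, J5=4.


Completion times:
  J1: completes at 19
  J2: completes at 28
  J3: completes at 47
  J4: completes at 53
  J5: completes at 57
Sum = 204
Average = 204/5
= 40.80


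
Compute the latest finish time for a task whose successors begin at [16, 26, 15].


LF = min of all successor start times
Successors start at: [16, 26, 15]
LF = min(16, 26, 15)
= 15


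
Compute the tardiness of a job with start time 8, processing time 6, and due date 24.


Completion = start + processing = 8 + 6 = 14
Tardiness = max(0, C - d) = max(0, 14 - 24)
= max(0, -10)
= 0


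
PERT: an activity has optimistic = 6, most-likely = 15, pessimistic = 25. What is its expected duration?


te = (o + 4m + p) / 6
= (6 + 4×15 + 25) / 6
= (6 + 60 + 25) / 6
= 91 / 6
= 15.17


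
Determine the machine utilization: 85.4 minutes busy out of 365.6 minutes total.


Utilization = busy / total × 100
= 85.4 / 365.6 × 100
= 23.4%


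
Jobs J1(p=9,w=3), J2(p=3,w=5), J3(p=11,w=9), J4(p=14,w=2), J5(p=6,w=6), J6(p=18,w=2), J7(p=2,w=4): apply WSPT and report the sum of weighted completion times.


WSPT order (by p/w): J7 → J2 → J5 → J3 → J1 → J4 → J6
  J7: C=2, w·C=4×2=8
  J2: C=5, w·C=5×5=25
  J5: C=11, w·C=6×11=66
  J3: C=22, w·C=9×22=198
  J1: C=31, w·C=3×31=93
  J4: C=45, w·C=2×45=90
  J6: C=63, w·C=2×63=126
Σ w·C = 606
= 606


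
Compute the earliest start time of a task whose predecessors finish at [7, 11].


ES = max of all predecessor completion times
Predecessors: [7, 11]
ES = max(7, 11)
= 11


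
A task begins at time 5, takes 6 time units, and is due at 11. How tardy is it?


Completion = start + processing = 5 + 6 = 11
Tardiness = max(0, C - d) = max(0, 11 - 11)
= max(0, 0)
= 0


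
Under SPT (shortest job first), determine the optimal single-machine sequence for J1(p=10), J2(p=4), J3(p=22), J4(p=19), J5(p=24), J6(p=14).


SPT: sort by shortest processing time
  J2: p=4
  J1: p=10
  J6: p=14
  J4: p=19
  J3: p=22
  J5: p=24
Order: J2 → J1 → J6 → J4 → J3 → J5


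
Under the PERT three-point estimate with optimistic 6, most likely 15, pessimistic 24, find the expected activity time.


te = (o + 4m + p) / 6
= (6 + 4×15 + 24) / 6
= (6 + 60 + 24) / 6
= 90 / 6
= 15.00


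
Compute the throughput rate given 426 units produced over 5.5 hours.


Throughput = units / time
= 426 / 5.5
= 77.5 units/hour


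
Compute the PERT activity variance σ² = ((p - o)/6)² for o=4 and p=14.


σ² = ((p - o) / 6)² = (p - o)² / 36
= (14 - 4)² / 36
= 10² / 36
= 100 / 36
= 2.7778


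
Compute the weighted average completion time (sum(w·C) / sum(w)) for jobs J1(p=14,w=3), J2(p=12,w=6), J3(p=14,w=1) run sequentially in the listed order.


Completion times:
  J1: C=14, w×C=3×14=42
  J2: C=26, w×C=6×26=156
  J3: C=40, w×C=1×40=40
Sum w×C = 238
Sum w = 10
Weighted avg = 238/10
= 23.80


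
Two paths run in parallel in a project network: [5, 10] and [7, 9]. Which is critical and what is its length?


Path A: 5 + 10 = 15
Path B: 7 + 9 = 16
Critical path = longest = max(15, 16)
= 16 (Path B)


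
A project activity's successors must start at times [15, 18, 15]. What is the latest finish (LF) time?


LF = min of all successor start times
Successors start at: [15, 18, 15]
LF = min(15, 18, 15)
= 15


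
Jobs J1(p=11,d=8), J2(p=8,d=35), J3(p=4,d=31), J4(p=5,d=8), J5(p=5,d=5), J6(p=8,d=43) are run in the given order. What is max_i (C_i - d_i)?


Lateness per job (L = C - d):
  J1: C=11, d=8, L=3
  J2: C=19, d=35, L=-16
  J3: C=23, d=31, L=-8
  J4: C=28, d=8, L=20
  J5: C=33, d=5, L=28
  J6: C=41, d=43, L=-2
Lmax = max(3, -16, -8, 20, 28, -2)
= 28


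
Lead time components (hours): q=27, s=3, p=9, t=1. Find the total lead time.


Lead time = queue + setup + processing + transit
= 27 + 3 + 9 + 1
= 40 hours


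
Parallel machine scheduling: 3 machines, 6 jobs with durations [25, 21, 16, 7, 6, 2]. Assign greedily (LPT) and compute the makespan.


Jobs (LPT sorted): [25, 21, 16, 7, 6, 2]
Machines: 3
  J=25 → Machine 1 (load: 0+25=25)
  J=21 → Machine 2 (load: 0+21=21)
  J=16 → Machine 3 (load: 0+16=16)
  J=7 → Machine 3 (load: 16+7=23)
  J=6 → Machine 2 (load: 21+6=27)
  J=2 → Machine 3 (load: 23+2=25)
Machine loads: [25, 27, 25]
Makespan = max = 27 time units


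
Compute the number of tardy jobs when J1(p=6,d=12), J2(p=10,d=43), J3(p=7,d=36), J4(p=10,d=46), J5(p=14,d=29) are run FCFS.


Completion vs due date:
  J1: C=6, d=12 → on time
  J2: C=16, d=43 → on time
  J3: C=23, d=36 → on time
  J4: C=33, d=46 → on time
  J5: C=47, d=29 → TARDY
Tardy jobs: J5
Count = 1


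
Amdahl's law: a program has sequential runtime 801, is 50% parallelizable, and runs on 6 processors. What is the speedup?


Amdahl's law: T_p = T × ((1-p) + p/N)
= 801 × ((1-0.5) + 0.5/6)
= 801 × (0.50 + 0.0833)
= 801 × 0.5833
= 467.25
Speedup = 801/467.25
= 1.71×


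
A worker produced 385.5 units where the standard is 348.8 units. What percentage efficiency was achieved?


Efficiency = (actual / standard) × 100
= (385.5 / 348.8) × 100
= 110.5%


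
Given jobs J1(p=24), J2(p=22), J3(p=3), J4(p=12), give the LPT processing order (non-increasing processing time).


LPT: sort by longest processing time first
  J1: p=24
  J2: p=22
  J4: p=12
  J3: p=3
Order: J1 → J2 → J4 → J3


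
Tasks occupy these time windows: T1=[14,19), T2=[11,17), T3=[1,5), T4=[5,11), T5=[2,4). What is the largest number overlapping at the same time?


Check each time point for overlaps:
  t=2: 2 tasks active (T3, T5)
Max concurrent = 2


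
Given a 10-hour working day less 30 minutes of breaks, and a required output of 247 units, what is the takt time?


Available = 10×60 - 30 = 570 min
Takt time = 570 / 247
= 2.31 min/unit


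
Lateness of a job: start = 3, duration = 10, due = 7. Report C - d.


Completion = 3 + 10 = 13
Lateness = C - d = 13 - 7
= 6


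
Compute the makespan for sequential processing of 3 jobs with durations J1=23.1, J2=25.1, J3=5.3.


Sequential makespan: sum all processing times
= 23.1 + 25.1 + 5.3
= 53.5 time units


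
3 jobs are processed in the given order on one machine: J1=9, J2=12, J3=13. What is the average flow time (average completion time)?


Completion times:
  J1: completes at 9
  J2: completes at 21
  J3: completes at 34
Sum = 64
Average = 64/3
= 21.33


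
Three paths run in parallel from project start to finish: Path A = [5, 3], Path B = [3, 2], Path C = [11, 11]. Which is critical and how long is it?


Path A: 5 + 3 = 8
Path B: 3 + 2 = 5
Path C: 11 + 11 = 22
Critical path = longest = max(8, 5, 22)
= 22 (Path C)


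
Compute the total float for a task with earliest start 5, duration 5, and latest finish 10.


EF = ES + duration = 5 + 5 = 10
LS = LF - duration = 10 - 5 = 5
Total Float = LF - EF = 10 - 10
(or LS - ES = 5 - 5)
= 0


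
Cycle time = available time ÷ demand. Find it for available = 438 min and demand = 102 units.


Cycle time = available time / demand
= 438 / 102
= 4.29 min/unit


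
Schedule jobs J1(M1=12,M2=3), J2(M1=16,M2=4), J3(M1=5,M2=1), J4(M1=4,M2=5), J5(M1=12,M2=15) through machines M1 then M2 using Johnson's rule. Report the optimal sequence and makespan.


Johnson's rule:
Group 1 (M1≤M2, sort by M1): ['J4', 'J5']
Group 2 (M1>M2, sort desc M2): ['J2', 'J1', 'J3']
Sequence: J4 → J5 → J2 → J1 → J3
Makespan calculation:
  J4: M1 done=4, M2 done=9
  J5: M1 done=16, M2 done=31
  J2: M1 done=32, M2 done=36
  J1: M1 done=44, M2 done=47
  J3: M1 done=49, M2 done=50
= Sequence: J4 → J5 → J2 → J1 → J3, Makespan: 50


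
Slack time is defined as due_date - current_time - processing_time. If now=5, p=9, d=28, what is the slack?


Slack = due - current_time - processing
= 28 - 5 - 9
= 14


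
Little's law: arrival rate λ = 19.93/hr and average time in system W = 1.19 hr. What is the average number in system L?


Little's law: L = λ × W
= 19.93 × 1.19
= 23.72


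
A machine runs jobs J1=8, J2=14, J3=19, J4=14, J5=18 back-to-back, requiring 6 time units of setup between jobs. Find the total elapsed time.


Makespan = Σ processing + (n-1) × setup
= (8 + 14 + 19 + 14 + 18) + (5-1)×6
= 73 + 24
= 97 time units


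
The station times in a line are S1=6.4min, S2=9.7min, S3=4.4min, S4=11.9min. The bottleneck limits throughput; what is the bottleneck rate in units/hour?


Bottleneck = longest station time
Station times: [6.4, 9.7, 4.4, 11.9]
Max = 11.9 min
Rate = 60 / 11.9
= 5.04 units/hour (bottleneck: 11.9min)


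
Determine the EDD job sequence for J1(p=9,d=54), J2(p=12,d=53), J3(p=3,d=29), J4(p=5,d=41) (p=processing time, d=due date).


EDD: sort by earliest due date
  J3: d=29, p=3
  J4: d=41, p=5
  J2: d=53, p=12
  J1: d=54, p=9
Order: J3 → J4 → J2 → J1


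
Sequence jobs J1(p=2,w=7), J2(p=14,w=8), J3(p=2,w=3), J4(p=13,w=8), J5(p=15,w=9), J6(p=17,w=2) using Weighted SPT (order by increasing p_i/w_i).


WSPT (Smith's rule): sort by p/w ascending
  J1: p/w = 2/7 = 0.286
  J3: p/w = 2/3 = 0.667
  J4: p/w = 13/8 = 1.625
  J5: p/w = 15/9 = 1.667
  J2: p/w = 14/8 = 1.750
  J6: p/w = 17/2 = 8.500
Order: J1 → J3 → J4 → J5 → J2 → J6


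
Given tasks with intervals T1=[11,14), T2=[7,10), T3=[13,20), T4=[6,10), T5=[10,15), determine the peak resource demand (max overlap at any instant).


Check each time point for overlaps:
  t=13: 3 tasks active (T1, T3, T5)
Max concurrent = 3


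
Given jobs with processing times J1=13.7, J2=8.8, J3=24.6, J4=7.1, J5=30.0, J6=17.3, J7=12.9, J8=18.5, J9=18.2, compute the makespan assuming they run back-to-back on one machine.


Sequential makespan: sum all processing times
= 13.7 + 8.8 + 24.6 + 7.1 + 30.0 + 17.3 + 12.9 + 18.5 + 18.2
= 151.1 time units


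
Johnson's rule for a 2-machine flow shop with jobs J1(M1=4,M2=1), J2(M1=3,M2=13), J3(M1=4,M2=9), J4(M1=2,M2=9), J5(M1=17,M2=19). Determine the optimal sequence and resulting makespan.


Johnson's rule:
Group 1 (M1≤M2, sort by M1): ['J4', 'J2', 'J3', 'J5']
Group 2 (M1>M2, sort desc M2): ['J1']
Sequence: J4 → J2 → J3 → J5 → J1
Makespan calculation:
  J4: M1 done=2, M2 done=11
  J2: M1 done=5, M2 done=24
  J3: M1 done=9, M2 done=33
  J5: M1 done=26, M2 done=52
  J1: M1 done=30, M2 done=53
= Sequence: J4 → J2 → J3 → J5 → J1, Makespan: 53


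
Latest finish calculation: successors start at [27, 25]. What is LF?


LF = min of all successor start times
Successors start at: [27, 25]
LF = min(27, 25)
= 25


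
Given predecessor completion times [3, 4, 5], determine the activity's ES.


ES = max of all predecessor completion times
Predecessors: [3, 4, 5]
ES = max(3, 4, 5)
= 5


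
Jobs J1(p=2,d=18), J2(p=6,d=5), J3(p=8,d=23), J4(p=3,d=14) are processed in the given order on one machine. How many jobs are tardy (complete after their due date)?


Completion vs due date:
  J1: C=2, d=18 → on time
  J2: C=8, d=5 → TARDY
  J3: C=16, d=23 → on time
  J4: C=19, d=14 → TARDY
Tardy jobs: J2, J4
Count = 2


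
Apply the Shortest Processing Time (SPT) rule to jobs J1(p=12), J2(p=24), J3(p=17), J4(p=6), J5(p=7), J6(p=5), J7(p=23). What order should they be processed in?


SPT: sort by shortest processing time
  J6: p=5
  J4: p=6
  J5: p=7
  J1: p=12
  J3: p=17
  J7: p=23
  J2: p=24
Order: J6 → J4 → J5 → J1 → J3 → J7 → J2


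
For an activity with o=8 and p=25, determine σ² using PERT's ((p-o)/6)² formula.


σ² = ((p - o) / 6)² = (p - o)² / 36
= (25 - 8)² / 36
= 17² / 36
= 289 / 36
= 8.0278


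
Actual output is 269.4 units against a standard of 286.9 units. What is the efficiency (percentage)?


Efficiency = (actual / standard) × 100
= (269.4 / 286.9) × 100
= 93.9%


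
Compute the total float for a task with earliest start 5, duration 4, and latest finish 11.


EF = ES + duration = 5 + 4 = 9
LS = LF - duration = 11 - 4 = 7
Total Float = LF - EF = 11 - 9
(or LS - ES = 7 - 5)
= 2


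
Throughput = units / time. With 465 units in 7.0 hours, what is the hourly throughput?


Throughput = units / time
= 465 / 7.0
= 66.4 units/hour


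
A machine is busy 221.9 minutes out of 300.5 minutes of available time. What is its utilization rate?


Utilization = busy / total × 100
= 221.9 / 300.5 × 100
= 73.8%


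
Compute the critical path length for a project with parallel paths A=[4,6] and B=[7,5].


Path A: 4 + 6 = 10
Path B: 7 + 5 = 12
Critical path = longest = max(10, 12)
= 12 (Path B)


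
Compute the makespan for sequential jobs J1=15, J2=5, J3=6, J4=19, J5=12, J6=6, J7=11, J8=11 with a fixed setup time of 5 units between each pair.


Makespan = Σ processing + (n-1) × setup
= (15 + 5 + 6 + 19 + 12 + 6 + 11 + 11) + (8-1)×5
= 85 + 35
= 120 time units


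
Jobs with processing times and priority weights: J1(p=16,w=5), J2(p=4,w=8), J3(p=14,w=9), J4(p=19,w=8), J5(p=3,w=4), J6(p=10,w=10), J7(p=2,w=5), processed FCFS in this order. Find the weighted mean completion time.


Completion times:
  J1: C=16, w×C=5×16=80
  J2: C=20, w×C=8×20=160
  J3: C=34, w×C=9×34=306
  J4: C=53, w×C=8×53=424
  J5: C=56, w×C=4×56=224
  J6: C=66, w×C=10×66=660
  J7: C=68, w×C=5×68=340
Sum w×C = 2194
Sum w = 49
Weighted avg = 2194/49
= 44.78


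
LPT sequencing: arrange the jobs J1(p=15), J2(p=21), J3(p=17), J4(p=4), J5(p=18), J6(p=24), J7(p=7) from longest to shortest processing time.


LPT: sort by longest processing time first
  J6: p=24
  J2: p=21
  J5: p=18
  J3: p=17
  J1: p=15
  J7: p=7
  J4: p=4
Order: J6 → J2 → J5 → J3 → J1 → J7 → J4


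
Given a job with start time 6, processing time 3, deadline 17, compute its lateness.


Completion = 6 + 3 = 9
Lateness = C - d = 9 - 17
= -8


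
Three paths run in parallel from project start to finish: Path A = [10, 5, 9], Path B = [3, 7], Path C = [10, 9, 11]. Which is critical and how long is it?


Path A: 10 + 5 + 9 = 24
Path B: 3 + 7 = 10
Path C: 10 + 9 + 11 = 30
Critical path = longest = max(24, 10, 30)
= 30 (Path C)


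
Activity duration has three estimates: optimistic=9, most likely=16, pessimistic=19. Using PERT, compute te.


te = (o + 4m + p) / 6
= (9 + 4×16 + 19) / 6
= (9 + 64 + 19) / 6
= 92 / 6
= 15.33


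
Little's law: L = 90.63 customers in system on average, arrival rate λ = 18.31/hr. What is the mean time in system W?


Little's law: L = λW → W = L / λ
= 90.63 / 18.31
= 4.95 hours


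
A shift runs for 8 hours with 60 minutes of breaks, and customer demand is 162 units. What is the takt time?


Available = 8×60 - 60 = 420 min
Takt time = 420 / 162
= 2.59 min/unit


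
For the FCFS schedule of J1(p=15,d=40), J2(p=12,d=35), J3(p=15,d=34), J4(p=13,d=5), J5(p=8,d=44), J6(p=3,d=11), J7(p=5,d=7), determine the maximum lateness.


Lateness per job (L = C - d):
  J1: C=15, d=40, L=-25
  J2: C=27, d=35, L=-8
  J3: C=42, d=34, L=8
  J4: C=55, d=5, L=50
  J5: C=63, d=44, L=19
  J6: C=66, d=11, L=55
  J7: C=71, d=7, L=64
Lmax = max(-25, -8, 8, 50, 19, 55, 64)
= 64


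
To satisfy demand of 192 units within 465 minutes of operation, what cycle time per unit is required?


Cycle time = available time / demand
= 465 / 192
= 2.42 min/unit


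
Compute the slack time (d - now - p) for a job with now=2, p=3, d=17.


Slack = due - current_time - processing
= 17 - 2 - 3
= 12
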